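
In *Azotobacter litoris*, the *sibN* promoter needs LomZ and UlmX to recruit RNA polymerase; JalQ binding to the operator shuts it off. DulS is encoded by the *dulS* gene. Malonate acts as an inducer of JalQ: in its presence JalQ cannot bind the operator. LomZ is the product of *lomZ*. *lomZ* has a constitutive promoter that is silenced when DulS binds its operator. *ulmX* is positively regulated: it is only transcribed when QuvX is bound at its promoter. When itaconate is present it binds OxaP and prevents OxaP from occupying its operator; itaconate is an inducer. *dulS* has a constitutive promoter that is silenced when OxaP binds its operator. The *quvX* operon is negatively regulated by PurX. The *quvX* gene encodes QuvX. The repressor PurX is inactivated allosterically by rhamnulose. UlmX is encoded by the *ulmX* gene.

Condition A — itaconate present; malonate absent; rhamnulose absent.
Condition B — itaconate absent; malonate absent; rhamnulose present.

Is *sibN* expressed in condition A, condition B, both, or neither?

Condition A:
Itaconate is present, so OxaP is inactive.
With no repressor bound, *dulS* is transcribed.
So DulS is produced and active.
With repressor DulS bound, *lomZ* is not transcribed.
So LomZ is not produced.
Malonate is absent, so JalQ is active.
Rhamnulose is absent, so PurX is active.
With repressor PurX bound, *quvX* is not transcribed.
So QuvX is not produced.
Required activator QuvX is absent, so *ulmX* is not transcribed.
So UlmX is not produced.
With repressor JalQ bound, *sibN* is not transcribed.
→ *sibN* is OFF in A.
Condition B:
Itaconate is absent, so OxaP is active.
With repressor OxaP bound, *dulS* is not transcribed.
So DulS is not produced.
With no repressor bound, *lomZ* is transcribed.
So LomZ is produced and active.
Malonate is absent, so JalQ is active.
Rhamnulose is present, so PurX is inactive.
With no repressor bound, *quvX* is transcribed.
So QuvX is produced and active.
No repressor is bound and QuvX is active, so *ulmX* is transcribed.
So UlmX is produced and active.
With repressor JalQ bound, *sibN* is not transcribed.
→ *sibN* is OFF in B.

neither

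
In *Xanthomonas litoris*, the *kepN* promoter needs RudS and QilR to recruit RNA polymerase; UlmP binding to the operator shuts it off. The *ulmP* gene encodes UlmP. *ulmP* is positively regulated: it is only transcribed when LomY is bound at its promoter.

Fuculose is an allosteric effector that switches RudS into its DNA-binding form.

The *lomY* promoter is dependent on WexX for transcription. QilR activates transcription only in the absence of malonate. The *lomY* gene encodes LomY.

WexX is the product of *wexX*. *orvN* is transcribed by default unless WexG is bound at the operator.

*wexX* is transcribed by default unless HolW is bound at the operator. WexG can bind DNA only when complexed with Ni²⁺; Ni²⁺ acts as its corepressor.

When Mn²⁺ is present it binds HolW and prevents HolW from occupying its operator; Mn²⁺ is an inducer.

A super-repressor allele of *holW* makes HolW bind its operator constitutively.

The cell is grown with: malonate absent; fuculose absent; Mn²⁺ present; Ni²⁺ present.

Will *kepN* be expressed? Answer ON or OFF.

HolW is constitutively active in this strain.
With repressor HolW bound, *wexX* is not transcribed.
So WexX is not produced.
Required activator WexX is absent, so *lomY* is not transcribed.
So LomY is not produced.
Required activator LomY is absent, so *ulmP* is not transcribed.
So UlmP is not produced.
Fuculose is absent, so RudS is inactive.
Malonate is absent, so QilR is active.
Required activator RudS is absent, so *kepN* is not transcribed.

OFF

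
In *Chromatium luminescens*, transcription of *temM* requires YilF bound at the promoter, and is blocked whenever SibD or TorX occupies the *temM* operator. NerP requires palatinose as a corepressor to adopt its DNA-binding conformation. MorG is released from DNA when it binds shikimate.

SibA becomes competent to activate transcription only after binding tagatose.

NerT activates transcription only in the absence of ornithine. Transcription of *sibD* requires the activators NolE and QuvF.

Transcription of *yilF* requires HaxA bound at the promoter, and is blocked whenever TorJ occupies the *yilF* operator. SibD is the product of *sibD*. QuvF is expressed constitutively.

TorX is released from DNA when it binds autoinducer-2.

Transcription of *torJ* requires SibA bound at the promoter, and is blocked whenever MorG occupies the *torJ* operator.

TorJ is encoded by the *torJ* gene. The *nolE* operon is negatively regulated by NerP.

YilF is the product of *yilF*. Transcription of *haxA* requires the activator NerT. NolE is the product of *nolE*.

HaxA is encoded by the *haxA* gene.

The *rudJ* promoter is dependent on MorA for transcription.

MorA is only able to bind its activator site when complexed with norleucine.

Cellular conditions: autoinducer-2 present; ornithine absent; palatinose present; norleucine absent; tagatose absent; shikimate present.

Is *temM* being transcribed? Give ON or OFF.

ON

Palatinose is present, so NerP is active.
With repressor NerP bound, *nolE* is not transcribed.
So NolE is not produced.
QuvF is produced constitutively and is active.
Required activator NolE is absent, so *sibD* is not transcribed.
So SibD is not produced.
Shikimate is present, so MorG is inactive.
Tagatose is absent, so SibA is inactive.
Required activator SibA is absent, so *torJ* is not transcribed.
So TorJ is not produced.
Ornithine is absent, so NerT is active.
No repressor is bound and NerT is active, so *haxA* is transcribed.
So HaxA is produced and active.
No repressor is bound and HaxA is active, so *yilF* is transcribed.
So YilF is produced and active.
Autoinducer-2 is present, so TorX is inactive.
No repressor is bound and YilF is active, so *temM* is transcribed.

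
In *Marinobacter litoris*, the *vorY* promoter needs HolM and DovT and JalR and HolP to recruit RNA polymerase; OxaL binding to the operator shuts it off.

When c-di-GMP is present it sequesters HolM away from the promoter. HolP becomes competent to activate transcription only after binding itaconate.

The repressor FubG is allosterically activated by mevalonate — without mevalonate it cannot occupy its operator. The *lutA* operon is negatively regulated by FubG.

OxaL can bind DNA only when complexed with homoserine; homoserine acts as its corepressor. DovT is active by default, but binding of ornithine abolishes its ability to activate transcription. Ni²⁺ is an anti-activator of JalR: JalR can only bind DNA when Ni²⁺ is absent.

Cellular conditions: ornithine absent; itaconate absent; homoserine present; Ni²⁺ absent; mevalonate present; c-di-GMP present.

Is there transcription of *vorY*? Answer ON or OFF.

c-di-GMP is present, so HolM is inactive.
Ornithine is absent, so DovT is active.
Homoserine is present, so OxaL is active.
Ni²⁺ is absent, so JalR is active.
Itaconate is absent, so HolP is inactive.
With repressor OxaL bound, *vorY* is not transcribed.

OFF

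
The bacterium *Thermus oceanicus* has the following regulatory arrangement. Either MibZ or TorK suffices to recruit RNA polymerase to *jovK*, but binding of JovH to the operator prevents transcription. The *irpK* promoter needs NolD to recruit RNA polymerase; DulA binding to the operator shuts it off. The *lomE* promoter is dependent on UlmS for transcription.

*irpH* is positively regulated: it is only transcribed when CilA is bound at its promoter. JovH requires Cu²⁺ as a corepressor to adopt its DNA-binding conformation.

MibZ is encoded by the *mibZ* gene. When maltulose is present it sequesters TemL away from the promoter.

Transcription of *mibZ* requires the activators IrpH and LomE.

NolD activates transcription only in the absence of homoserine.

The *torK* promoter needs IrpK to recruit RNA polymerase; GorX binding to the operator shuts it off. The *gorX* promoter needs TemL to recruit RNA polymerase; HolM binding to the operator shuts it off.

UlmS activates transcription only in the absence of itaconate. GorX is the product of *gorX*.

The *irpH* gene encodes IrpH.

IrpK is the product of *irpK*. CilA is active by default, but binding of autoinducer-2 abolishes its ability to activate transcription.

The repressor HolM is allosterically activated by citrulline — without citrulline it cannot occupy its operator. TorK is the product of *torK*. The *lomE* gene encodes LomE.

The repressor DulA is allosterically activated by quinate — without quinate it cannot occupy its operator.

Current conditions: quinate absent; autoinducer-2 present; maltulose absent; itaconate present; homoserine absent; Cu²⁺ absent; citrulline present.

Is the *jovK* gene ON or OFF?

ON

Autoinducer-2 is present, so CilA is inactive.
Required activator CilA is absent, so *irpH* is not transcribed.
So IrpH is not produced.
Itaconate is present, so UlmS is inactive.
Required activator UlmS is absent, so *lomE* is not transcribed.
So LomE is not produced.
Required activator IrpH is absent, so *mibZ* is not transcribed.
So MibZ is not produced.
Homoserine is absent, so NolD is active.
Quinate is absent, so DulA is inactive.
No repressor is bound and NolD is active, so *irpK* is transcribed.
So IrpK is produced and active.
Citrulline is present, so HolM is active.
Maltulose is absent, so TemL is active.
With repressor HolM bound, *gorX* is not transcribed.
So GorX is not produced.
No repressor is bound and IrpK is active, so *torK* is transcribed.
So TorK is produced and active.
Cu²⁺ is absent, so JovH is inactive.
Activator TorK is present, so *jovK* is transcribed.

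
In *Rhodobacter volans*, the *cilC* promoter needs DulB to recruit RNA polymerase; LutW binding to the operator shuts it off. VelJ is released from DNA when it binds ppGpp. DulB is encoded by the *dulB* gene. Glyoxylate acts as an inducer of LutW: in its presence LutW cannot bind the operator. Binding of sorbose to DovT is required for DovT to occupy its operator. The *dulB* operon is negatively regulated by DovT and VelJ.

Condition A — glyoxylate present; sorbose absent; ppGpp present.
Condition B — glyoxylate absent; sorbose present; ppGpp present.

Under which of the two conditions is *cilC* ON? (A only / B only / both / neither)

A only

Condition A:
Glyoxylate is present, so LutW is inactive.
Sorbose is absent, so DovT is inactive.
ppGpp is present, so VelJ is inactive.
With no repressor bound, *dulB* is transcribed.
So DulB is produced and active.
No repressor is bound and DulB is active, so *cilC* is transcribed.
→ *cilC* is ON in A.
Condition B:
Glyoxylate is absent, so LutW is active.
Sorbose is present, so DovT is active.
ppGpp is present, so VelJ is inactive.
With repressor DovT bound, *dulB* is not transcribed.
So DulB is not produced.
With repressor LutW bound, *cilC* is not transcribed.
→ *cilC* is OFF in B.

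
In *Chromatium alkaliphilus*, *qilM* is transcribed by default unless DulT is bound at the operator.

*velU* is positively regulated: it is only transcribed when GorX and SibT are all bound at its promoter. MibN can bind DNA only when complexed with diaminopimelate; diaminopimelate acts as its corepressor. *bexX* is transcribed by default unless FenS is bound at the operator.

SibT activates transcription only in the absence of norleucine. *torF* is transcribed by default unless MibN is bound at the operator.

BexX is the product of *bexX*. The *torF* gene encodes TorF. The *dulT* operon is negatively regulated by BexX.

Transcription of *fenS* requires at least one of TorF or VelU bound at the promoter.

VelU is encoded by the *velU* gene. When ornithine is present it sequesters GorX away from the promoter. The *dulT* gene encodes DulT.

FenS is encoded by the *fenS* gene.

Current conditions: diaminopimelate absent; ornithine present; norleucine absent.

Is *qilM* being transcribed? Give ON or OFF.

Diaminopimelate is absent, so MibN is inactive.
With no repressor bound, *torF* is transcribed.
So TorF is produced and active.
Ornithine is present, so GorX is inactive.
Norleucine is absent, so SibT is active.
Required activator GorX is absent, so *velU* is not transcribed.
So VelU is not produced.
Activator TorF is present, so *fenS* is transcribed.
So FenS is produced and active.
With repressor FenS bound, *bexX* is not transcribed.
So BexX is not produced.
With no repressor bound, *dulT* is transcribed.
So DulT is produced and active.
With repressor DulT bound, *qilM* is not transcribed.

OFF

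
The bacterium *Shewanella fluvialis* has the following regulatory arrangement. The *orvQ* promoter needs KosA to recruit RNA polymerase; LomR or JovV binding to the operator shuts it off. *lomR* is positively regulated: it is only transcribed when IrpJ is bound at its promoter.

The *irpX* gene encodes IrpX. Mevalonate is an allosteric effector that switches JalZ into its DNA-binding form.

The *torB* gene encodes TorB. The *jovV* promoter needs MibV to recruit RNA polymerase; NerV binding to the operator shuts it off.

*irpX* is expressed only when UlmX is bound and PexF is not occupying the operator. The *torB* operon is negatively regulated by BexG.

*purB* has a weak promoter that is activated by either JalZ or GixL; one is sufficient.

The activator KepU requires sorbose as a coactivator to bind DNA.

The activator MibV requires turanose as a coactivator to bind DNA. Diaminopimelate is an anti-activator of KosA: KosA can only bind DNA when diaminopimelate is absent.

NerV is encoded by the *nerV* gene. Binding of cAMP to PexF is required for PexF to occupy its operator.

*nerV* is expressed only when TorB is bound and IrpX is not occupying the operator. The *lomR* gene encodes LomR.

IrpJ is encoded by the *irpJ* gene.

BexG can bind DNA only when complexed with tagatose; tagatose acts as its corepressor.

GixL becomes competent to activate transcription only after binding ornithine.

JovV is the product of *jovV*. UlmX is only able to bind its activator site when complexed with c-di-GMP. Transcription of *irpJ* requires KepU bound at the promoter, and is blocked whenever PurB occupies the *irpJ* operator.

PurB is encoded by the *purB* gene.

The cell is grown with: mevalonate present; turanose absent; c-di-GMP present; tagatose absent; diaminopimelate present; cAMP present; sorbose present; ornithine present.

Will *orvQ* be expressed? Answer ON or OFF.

Diaminopimelate is present, so KosA is inactive.
Sorbose is present, so KepU is active.
Mevalonate is present, so JalZ is active.
Ornithine is present, so GixL is active.
Activator JalZ is present, so *purB* is transcribed.
So PurB is produced and active.
With repressor PurB bound, *irpJ* is not transcribed.
So IrpJ is not produced.
Required activator IrpJ is absent, so *lomR* is not transcribed.
So LomR is not produced.
cAMP is present, so PexF is active.
c-di-GMP is present, so UlmX is active.
With repressor PexF bound, *irpX* is not transcribed.
So IrpX is not produced.
Tagatose is absent, so BexG is inactive.
With no repressor bound, *torB* is transcribed.
So TorB is produced and active.
No repressor is bound and TorB is active, so *nerV* is transcribed.
So NerV is produced and active.
Turanose is absent, so MibV is inactive.
With repressor NerV bound, *jovV* is not transcribed.
So JovV is not produced.
Required activator KosA is absent, so *orvQ* is not transcribed.

OFF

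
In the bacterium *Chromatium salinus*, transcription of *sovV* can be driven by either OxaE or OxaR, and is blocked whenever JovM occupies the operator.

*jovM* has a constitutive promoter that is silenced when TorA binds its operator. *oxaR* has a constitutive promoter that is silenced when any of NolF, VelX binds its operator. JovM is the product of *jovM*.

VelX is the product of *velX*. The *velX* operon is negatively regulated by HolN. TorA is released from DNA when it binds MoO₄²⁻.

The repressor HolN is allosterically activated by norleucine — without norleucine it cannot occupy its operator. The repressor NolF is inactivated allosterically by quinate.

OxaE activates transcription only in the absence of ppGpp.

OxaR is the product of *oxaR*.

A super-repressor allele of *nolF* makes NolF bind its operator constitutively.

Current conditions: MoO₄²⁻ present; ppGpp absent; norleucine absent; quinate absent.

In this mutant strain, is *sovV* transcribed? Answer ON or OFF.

OFF

ppGpp is absent, so OxaE is active.
NolF is constitutively active in this strain.
Norleucine is absent, so HolN is inactive.
With no repressor bound, *velX* is transcribed.
So VelX is produced and active.
With repressor NolF bound, *oxaR* is not transcribed.
So OxaR is not produced.
MoO₄²⁻ is present, so TorA is inactive.
With no repressor bound, *jovM* is transcribed.
So JovM is produced and active.
With repressor JovM bound, *sovV* is not transcribed.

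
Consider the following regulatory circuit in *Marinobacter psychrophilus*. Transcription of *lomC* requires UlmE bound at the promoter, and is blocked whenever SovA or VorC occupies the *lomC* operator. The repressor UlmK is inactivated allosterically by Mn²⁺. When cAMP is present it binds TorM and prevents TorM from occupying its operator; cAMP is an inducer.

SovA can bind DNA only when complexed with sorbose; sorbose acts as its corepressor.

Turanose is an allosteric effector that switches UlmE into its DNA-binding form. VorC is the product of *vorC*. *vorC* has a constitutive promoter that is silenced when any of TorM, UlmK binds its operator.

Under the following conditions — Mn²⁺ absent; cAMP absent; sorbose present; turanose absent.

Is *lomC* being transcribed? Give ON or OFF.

OFF

Sorbose is present, so SovA is active.
Turanose is absent, so UlmE is inactive.
cAMP is absent, so TorM is active.
Mn²⁺ is absent, so UlmK is active.
With repressor TorM bound, *vorC* is not transcribed.
So VorC is not produced.
With repressor SovA bound, *lomC* is not transcribed.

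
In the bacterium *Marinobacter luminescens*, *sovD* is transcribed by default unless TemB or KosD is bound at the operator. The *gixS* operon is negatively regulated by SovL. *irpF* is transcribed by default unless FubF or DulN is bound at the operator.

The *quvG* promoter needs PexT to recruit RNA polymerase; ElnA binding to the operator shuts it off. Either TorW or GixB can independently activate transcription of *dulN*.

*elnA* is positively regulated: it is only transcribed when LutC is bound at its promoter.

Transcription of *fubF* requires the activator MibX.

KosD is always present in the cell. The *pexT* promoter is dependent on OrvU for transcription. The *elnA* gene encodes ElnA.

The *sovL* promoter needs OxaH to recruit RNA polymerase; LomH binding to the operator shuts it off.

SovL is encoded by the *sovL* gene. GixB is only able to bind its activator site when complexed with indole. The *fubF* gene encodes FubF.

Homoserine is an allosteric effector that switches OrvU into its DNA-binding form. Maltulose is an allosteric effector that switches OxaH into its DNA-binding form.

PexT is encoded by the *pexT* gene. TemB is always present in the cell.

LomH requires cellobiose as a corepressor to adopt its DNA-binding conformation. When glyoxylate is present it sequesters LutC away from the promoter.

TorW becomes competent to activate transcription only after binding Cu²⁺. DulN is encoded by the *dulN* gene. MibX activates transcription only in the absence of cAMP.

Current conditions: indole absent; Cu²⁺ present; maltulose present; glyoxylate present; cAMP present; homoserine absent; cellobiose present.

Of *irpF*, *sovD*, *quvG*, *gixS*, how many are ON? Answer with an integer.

1

cAMP is present, so MibX is inactive.
Required activator MibX is absent, so *fubF* is not transcribed.
So FubF is not produced.
Cu²⁺ is present, so TorW is active.
Indole is absent, so GixB is inactive.
Activator TorW is present, so *dulN* is transcribed.
So DulN is produced and active.
With repressor DulN bound, *irpF* is not transcribed.
→ *irpF* is OFF.
TemB is produced constitutively and is active.
KosD is produced constitutively and is active.
With repressor TemB bound, *sovD* is not transcribed.
→ *sovD* is OFF.
Homoserine is absent, so OrvU is inactive.
Required activator OrvU is absent, so *pexT* is not transcribed.
So PexT is not produced.
Glyoxylate is present, so LutC is inactive.
Required activator LutC is absent, so *elnA* is not transcribed.
So ElnA is not produced.
Required activator PexT is absent, so *quvG* is not transcribed.
→ *quvG* is OFF.
Maltulose is present, so OxaH is active.
Cellobiose is present, so LomH is active.
With repressor LomH bound, *sovL* is not transcribed.
So SovL is not produced.
With no repressor bound, *gixS* is transcribed.
→ *gixS* is ON.
1 of the 4 genes is transcribed.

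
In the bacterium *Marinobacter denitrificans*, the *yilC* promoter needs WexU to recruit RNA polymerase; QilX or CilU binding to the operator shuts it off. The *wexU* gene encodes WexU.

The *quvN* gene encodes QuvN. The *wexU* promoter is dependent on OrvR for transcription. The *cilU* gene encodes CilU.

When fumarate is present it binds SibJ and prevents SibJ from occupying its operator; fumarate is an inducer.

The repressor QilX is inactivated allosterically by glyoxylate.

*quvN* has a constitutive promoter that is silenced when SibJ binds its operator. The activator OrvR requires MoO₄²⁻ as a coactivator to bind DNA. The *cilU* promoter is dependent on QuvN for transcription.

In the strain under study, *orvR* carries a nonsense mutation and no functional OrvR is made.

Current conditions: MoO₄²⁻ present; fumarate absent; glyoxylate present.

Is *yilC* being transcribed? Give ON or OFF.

OFF

Glyoxylate is present, so QilX is inactive.
OrvR is non-functional in this strain, so it has no effect.
Required activator OrvR is absent, so *wexU* is not transcribed.
So WexU is not produced.
Fumarate is absent, so SibJ is active.
With repressor SibJ bound, *quvN* is not transcribed.
So QuvN is not produced.
Required activator QuvN is absent, so *cilU* is not transcribed.
So CilU is not produced.
Required activator WexU is absent, so *yilC* is not transcribed.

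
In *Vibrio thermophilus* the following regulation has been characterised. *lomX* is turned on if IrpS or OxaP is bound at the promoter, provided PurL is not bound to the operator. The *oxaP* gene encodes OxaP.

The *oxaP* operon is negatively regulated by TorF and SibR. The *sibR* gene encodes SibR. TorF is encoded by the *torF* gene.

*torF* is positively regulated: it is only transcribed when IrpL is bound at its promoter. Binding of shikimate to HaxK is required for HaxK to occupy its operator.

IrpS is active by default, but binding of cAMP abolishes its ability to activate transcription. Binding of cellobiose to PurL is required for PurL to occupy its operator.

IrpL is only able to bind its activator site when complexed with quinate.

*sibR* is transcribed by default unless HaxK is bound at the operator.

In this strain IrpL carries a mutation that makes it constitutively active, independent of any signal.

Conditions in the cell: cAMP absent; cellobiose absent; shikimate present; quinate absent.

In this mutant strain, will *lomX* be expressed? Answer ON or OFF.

ON

Cellobiose is absent, so PurL is inactive.
cAMP is absent, so IrpS is active.
IrpL is constitutively active in this strain.
No repressor is bound and IrpL is active, so *torF* is transcribed.
So TorF is produced and active.
Shikimate is present, so HaxK is active.
With repressor HaxK bound, *sibR* is not transcribed.
So SibR is not produced.
With repressor TorF bound, *oxaP* is not transcribed.
So OxaP is not produced.
Activator IrpS is present, so *lomX* is transcribed.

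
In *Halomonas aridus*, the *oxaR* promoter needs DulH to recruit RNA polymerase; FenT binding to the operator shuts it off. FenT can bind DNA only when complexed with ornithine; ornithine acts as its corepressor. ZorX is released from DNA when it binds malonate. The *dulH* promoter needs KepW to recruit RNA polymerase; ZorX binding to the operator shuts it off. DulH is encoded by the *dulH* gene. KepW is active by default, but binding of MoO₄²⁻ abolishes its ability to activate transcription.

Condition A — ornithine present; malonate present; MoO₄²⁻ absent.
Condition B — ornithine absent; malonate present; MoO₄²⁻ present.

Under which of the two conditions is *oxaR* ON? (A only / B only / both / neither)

Condition A:
Ornithine is present, so FenT is active.
Malonate is present, so ZorX is inactive.
MoO₄²⁻ is absent, so KepW is active.
No repressor is bound and KepW is active, so *dulH* is transcribed.
So DulH is produced and active.
With repressor FenT bound, *oxaR* is not transcribed.
→ *oxaR* is OFF in A.
Condition B:
Ornithine is absent, so FenT is inactive.
Malonate is present, so ZorX is inactive.
MoO₄²⁻ is present, so KepW is inactive.
Required activator KepW is absent, so *dulH* is not transcribed.
So DulH is not produced.
Required activator DulH is absent, so *oxaR* is not transcribed.
→ *oxaR* is OFF in B.

neither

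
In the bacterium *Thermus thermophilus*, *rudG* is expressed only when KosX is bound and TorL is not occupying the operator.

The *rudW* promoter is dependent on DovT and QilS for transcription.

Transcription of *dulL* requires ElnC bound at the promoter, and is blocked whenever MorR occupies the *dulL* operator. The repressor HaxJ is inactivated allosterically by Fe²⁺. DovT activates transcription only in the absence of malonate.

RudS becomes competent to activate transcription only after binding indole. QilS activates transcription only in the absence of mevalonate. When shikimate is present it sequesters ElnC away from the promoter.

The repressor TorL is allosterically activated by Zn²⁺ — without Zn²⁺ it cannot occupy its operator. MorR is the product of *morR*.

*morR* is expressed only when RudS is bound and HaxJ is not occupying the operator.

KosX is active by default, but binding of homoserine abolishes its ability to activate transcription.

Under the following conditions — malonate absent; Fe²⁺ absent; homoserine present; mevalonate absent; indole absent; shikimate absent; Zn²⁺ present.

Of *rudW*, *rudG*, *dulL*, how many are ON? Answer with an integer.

2

Malonate is absent, so DovT is active.
Mevalonate is absent, so QilS is active.
No repressor is bound and DovT and QilS are active, so *rudW* is transcribed.
→ *rudW* is ON.
Zn²⁺ is present, so TorL is active.
Homoserine is present, so KosX is inactive.
With repressor TorL bound, *rudG* is not transcribed.
→ *rudG* is OFF.
Fe²⁺ is absent, so HaxJ is active.
Indole is absent, so RudS is inactive.
With repressor HaxJ bound, *morR* is not transcribed.
So MorR is not produced.
Shikimate is absent, so ElnC is active.
No repressor is bound and ElnC is active, so *dulL* is transcribed.
→ *dulL* is ON.
2 of the 3 genes are transcribed.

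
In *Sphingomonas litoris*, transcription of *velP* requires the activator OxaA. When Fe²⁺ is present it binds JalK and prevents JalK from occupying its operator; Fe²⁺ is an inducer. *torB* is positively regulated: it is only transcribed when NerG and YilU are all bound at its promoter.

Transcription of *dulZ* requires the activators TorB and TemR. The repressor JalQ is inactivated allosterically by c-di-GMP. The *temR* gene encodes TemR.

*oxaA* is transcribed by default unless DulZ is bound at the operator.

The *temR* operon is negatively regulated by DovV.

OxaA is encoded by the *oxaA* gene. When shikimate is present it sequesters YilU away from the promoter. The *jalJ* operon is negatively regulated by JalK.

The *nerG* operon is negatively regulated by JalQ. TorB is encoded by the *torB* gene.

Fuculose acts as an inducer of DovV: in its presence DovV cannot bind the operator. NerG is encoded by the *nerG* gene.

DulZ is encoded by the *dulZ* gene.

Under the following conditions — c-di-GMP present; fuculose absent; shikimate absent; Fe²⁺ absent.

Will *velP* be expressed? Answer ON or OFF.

c-di-GMP is present, so JalQ is inactive.
With no repressor bound, *nerG* is transcribed.
So NerG is produced and active.
Shikimate is absent, so YilU is active.
No repressor is bound and NerG and YilU are active, so *torB* is transcribed.
So TorB is produced and active.
Fuculose is absent, so DovV is active.
With repressor DovV bound, *temR* is not transcribed.
So TemR is not produced.
Required activator TemR is absent, so *dulZ* is not transcribed.
So DulZ is not produced.
With no repressor bound, *oxaA* is transcribed.
So OxaA is produced and active.
No repressor is bound and OxaA is active, so *velP* is transcribed.

ON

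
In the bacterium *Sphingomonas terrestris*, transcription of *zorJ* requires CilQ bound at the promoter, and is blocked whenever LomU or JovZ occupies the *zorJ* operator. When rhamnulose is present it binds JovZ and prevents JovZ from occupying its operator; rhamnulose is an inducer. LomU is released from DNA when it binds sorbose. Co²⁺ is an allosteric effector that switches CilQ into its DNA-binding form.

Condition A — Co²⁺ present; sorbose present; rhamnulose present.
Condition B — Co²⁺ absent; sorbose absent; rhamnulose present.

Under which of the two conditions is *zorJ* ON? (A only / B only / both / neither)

A only

Condition A:
Co²⁺ is present, so CilQ is active.
Sorbose is present, so LomU is inactive.
Rhamnulose is present, so JovZ is inactive.
No repressor is bound and CilQ is active, so *zorJ* is transcribed.
→ *zorJ* is ON in A.
Condition B:
Co²⁺ is absent, so CilQ is inactive.
Sorbose is absent, so LomU is active.
Rhamnulose is present, so JovZ is inactive.
With repressor LomU bound, *zorJ* is not transcribed.
→ *zorJ* is OFF in B.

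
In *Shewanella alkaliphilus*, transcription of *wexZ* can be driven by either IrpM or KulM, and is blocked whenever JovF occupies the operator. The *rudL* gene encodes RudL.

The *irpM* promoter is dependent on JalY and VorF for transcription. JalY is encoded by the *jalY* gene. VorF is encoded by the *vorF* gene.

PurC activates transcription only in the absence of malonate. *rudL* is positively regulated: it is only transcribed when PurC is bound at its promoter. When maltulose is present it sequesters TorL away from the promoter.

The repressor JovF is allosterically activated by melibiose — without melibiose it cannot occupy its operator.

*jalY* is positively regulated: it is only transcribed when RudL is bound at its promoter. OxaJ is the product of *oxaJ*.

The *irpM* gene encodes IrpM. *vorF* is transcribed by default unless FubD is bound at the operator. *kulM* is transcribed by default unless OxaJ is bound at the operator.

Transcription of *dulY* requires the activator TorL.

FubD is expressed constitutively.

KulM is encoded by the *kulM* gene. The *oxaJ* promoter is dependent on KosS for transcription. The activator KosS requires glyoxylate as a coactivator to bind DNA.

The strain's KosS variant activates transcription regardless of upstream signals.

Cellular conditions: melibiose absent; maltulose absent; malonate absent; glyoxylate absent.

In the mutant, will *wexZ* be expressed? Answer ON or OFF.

OFF

Melibiose is absent, so JovF is inactive.
Malonate is absent, so PurC is active.
No repressor is bound and PurC is active, so *rudL* is transcribed.
So RudL is produced and active.
No repressor is bound and RudL is active, so *jalY* is transcribed.
So JalY is produced and active.
FubD is produced constitutively and is active.
With repressor FubD bound, *vorF* is not transcribed.
So VorF is not produced.
Required activator VorF is absent, so *irpM* is not transcribed.
So IrpM is not produced.
KosS is constitutively active in this strain.
No repressor is bound and KosS is active, so *oxaJ* is transcribed.
So OxaJ is produced and active.
With repressor OxaJ bound, *kulM* is not transcribed.
So KulM is not produced.
No activator is available at the *wexZ* promoter, so *wexZ* is not transcribed.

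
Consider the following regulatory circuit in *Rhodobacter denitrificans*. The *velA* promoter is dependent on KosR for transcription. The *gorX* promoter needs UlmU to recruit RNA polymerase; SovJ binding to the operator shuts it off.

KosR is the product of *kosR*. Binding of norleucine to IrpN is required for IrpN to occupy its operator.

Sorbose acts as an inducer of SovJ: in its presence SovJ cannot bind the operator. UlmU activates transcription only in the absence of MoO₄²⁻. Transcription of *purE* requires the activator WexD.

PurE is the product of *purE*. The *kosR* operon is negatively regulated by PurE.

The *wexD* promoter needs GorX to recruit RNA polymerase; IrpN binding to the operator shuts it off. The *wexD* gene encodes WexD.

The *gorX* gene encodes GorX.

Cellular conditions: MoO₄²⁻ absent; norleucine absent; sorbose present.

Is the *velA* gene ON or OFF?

Sorbose is present, so SovJ is inactive.
MoO₄²⁻ is absent, so UlmU is active.
No repressor is bound and UlmU is active, so *gorX* is transcribed.
So GorX is produced and active.
Norleucine is absent, so IrpN is inactive.
No repressor is bound and GorX is active, so *wexD* is transcribed.
So WexD is produced and active.
No repressor is bound and WexD is active, so *purE* is transcribed.
So PurE is produced and active.
With repressor PurE bound, *kosR* is not transcribed.
So KosR is not produced.
Required activator KosR is absent, so *velA* is not transcribed.

OFF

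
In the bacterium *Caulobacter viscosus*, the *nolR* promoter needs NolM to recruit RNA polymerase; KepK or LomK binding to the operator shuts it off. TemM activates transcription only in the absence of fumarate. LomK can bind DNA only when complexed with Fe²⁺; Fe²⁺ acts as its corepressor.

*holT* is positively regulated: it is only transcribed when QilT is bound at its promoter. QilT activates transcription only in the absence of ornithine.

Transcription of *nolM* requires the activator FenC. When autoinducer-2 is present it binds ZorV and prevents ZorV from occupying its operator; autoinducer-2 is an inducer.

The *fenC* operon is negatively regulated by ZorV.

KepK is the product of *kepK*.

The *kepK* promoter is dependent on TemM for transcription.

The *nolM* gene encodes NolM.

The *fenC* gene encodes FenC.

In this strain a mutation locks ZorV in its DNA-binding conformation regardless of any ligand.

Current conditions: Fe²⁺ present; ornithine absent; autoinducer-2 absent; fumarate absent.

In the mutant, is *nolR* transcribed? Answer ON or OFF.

OFF

Fumarate is absent, so TemM is active.
No repressor is bound and TemM is active, so *kepK* is transcribed.
So KepK is produced and active.
ZorV is constitutively active in this strain.
With repressor ZorV bound, *fenC* is not transcribed.
So FenC is not produced.
Required activator FenC is absent, so *nolM* is not transcribed.
So NolM is not produced.
Fe²⁺ is present, so LomK is active.
With repressor KepK bound, *nolR* is not transcribed.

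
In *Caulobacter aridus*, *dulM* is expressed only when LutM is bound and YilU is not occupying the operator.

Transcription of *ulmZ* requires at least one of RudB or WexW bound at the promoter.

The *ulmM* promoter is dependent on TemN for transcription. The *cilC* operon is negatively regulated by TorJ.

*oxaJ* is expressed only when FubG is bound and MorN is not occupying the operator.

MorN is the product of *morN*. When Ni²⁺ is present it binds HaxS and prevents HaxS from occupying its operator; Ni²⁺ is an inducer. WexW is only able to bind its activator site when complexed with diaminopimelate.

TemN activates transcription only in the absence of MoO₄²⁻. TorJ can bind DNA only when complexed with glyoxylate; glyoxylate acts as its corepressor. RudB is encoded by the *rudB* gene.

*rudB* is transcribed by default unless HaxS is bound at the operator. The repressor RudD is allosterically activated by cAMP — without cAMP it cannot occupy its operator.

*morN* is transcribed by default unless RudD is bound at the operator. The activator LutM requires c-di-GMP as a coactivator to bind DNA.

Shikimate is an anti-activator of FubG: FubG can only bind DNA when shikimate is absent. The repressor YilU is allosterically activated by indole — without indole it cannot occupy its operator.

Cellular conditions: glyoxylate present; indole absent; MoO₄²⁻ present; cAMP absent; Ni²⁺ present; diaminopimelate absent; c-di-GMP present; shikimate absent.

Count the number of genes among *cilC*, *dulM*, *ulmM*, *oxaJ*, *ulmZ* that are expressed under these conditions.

Glyoxylate is present, so TorJ is active.
With repressor TorJ bound, *cilC* is not transcribed.
→ *cilC* is OFF.
Indole is absent, so YilU is inactive.
c-di-GMP is present, so LutM is active.
No repressor is bound and LutM is active, so *dulM* is transcribed.
→ *dulM* is ON.
MoO₄²⁻ is present, so TemN is inactive.
Required activator TemN is absent, so *ulmM* is not transcribed.
→ *ulmM* is OFF.
cAMP is absent, so RudD is inactive.
With no repressor bound, *morN* is transcribed.
So MorN is produced and active.
Shikimate is absent, so FubG is active.
With repressor MorN bound, *oxaJ* is not transcribed.
→ *oxaJ* is OFF.
Ni²⁺ is present, so HaxS is inactive.
With no repressor bound, *rudB* is transcribed.
So RudB is produced and active.
Diaminopimelate is absent, so WexW is inactive.
Activator RudB is present, so *ulmZ* is transcribed.
→ *ulmZ* is ON.
2 of the 5 genes are transcribed.

2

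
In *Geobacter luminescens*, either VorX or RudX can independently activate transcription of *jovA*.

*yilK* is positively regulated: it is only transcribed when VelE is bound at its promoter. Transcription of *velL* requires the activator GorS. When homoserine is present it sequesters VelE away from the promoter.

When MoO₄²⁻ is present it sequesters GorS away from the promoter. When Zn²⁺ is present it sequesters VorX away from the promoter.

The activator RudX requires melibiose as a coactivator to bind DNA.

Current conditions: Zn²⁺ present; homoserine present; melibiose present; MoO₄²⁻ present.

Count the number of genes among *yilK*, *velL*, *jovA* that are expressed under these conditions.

Homoserine is present, so VelE is inactive.
Required activator VelE is absent, so *yilK* is not transcribed.
→ *yilK* is OFF.
MoO₄²⁻ is present, so GorS is inactive.
Required activator GorS is absent, so *velL* is not transcribed.
→ *velL* is OFF.
Zn²⁺ is present, so VorX is inactive.
Melibiose is present, so RudX is active.
Activator RudX is present, so *jovA* is transcribed.
→ *jovA* is ON.
1 of the 3 genes is transcribed.

1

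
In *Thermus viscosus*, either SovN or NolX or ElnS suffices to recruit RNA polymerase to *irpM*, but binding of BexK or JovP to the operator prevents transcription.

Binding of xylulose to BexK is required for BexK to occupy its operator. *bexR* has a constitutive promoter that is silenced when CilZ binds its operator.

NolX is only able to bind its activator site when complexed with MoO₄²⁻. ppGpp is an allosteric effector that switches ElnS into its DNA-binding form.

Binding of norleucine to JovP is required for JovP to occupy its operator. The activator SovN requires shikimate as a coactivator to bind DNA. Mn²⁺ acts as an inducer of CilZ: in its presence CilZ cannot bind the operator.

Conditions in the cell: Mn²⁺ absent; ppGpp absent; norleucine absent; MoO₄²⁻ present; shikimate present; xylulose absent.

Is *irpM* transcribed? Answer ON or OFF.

ON

Shikimate is present, so SovN is active.
Xylulose is absent, so BexK is inactive.
MoO₄²⁻ is present, so NolX is active.
ppGpp is absent, so ElnS is inactive.
Norleucine is absent, so JovP is inactive.
Activator SovN is present, so *irpM* is transcribed.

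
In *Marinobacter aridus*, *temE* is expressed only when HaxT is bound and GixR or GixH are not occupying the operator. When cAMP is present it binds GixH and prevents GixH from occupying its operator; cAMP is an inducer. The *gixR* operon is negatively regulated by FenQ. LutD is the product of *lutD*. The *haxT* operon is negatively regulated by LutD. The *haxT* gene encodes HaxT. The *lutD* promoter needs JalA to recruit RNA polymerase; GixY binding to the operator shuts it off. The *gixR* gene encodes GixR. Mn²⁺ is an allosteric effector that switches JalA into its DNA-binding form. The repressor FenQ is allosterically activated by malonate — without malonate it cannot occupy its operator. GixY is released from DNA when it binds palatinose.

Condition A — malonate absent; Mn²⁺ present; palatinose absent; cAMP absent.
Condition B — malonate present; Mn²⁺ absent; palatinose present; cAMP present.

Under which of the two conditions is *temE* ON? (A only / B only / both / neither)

B only

Condition A:
Malonate is absent, so FenQ is inactive.
With no repressor bound, *gixR* is transcribed.
So GixR is produced and active.
Mn²⁺ is present, so JalA is active.
Palatinose is absent, so GixY is active.
With repressor GixY bound, *lutD* is not transcribed.
So LutD is not produced.
With no repressor bound, *haxT* is transcribed.
So HaxT is produced and active.
cAMP is absent, so GixH is active.
With repressor GixR bound, *temE* is not transcribed.
→ *temE* is OFF in A.
Condition B:
Malonate is present, so FenQ is active.
With repressor FenQ bound, *gixR* is not transcribed.
So GixR is not produced.
Mn²⁺ is absent, so JalA is inactive.
Palatinose is present, so GixY is inactive.
Required activator JalA is absent, so *lutD* is not transcribed.
So LutD is not produced.
With no repressor bound, *haxT* is transcribed.
So HaxT is produced and active.
cAMP is present, so GixH is inactive.
No repressor is bound and HaxT is active, so *temE* is transcribed.
→ *temE* is ON in B.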